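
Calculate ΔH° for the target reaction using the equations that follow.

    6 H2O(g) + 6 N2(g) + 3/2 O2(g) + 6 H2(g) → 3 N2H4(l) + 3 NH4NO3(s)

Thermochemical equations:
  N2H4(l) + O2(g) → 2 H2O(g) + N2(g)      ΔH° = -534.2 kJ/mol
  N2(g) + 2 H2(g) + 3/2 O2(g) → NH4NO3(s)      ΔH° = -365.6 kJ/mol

ΔH° = 505.8 kJ/mol

equation 1 reversed and × 3: (-3)·(-534.2) = +1602.6 kJ/mol
equation 2 × 3: (3)·(-365.6) = -1096.8 kJ/mol
Summing the manipulated equations, ΔH° = (+1602.6) + (-1096.8) = 505.8 kJ/mol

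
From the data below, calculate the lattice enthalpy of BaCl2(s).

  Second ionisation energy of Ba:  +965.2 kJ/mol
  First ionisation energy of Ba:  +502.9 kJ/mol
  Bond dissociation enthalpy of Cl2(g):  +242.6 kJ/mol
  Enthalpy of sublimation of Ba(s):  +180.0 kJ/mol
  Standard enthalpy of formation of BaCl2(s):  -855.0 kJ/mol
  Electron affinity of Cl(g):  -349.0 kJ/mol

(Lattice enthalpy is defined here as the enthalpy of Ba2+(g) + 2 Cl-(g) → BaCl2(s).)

U = -2047.7 kJ/mol

ΔHf° = 1·ΔHsub + 1·(ΣIE) + 1·D(Cl2) + 2·EA + U
-855.0 = 1·(+180.0) + 1·(+1468.1) + 1·(+242.6) + 2·(-349.0) + U
U = -855.0 − (+1192.7) = -2047.7 kJ/mol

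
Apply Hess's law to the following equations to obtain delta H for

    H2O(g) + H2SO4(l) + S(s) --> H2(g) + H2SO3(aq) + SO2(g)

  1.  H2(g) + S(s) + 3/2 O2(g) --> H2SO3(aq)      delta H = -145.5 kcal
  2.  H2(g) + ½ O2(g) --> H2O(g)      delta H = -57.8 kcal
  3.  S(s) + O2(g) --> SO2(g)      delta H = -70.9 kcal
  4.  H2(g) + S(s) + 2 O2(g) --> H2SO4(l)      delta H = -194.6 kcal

delta H = 36.0 kcal

eq. 1 as written (H2SO3(aq) already on the product side): -145.5 kcal
eq. 2 reversed (H2O(g) must end up as a reactant): +57.8 kcal
eq. 3 as written (SO2(g) already on the product side): -70.9 kcal
eq. 4 reversed (H2SO4(l) must end up as a reactant): +194.6 kcal
delta H = (1)·(-145.5) + (-1)·(-57.8) + (1)·(-70.9) + (-1)·(-194.6) = 36.0 kcal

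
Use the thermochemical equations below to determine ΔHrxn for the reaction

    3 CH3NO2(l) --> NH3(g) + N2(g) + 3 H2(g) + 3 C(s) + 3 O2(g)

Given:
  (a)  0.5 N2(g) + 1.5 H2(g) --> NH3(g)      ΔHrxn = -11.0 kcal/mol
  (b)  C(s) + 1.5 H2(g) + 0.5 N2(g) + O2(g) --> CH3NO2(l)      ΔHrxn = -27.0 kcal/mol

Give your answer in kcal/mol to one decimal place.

(a) as written: -11.0 kcal/mol
(b) reversed and × 3: (-3)·(-27.0) = +81.0 kcal/mol
ΔHrxn = (-11.0) + (+81.0) = 70.0 kcal/mol

ΔHrxn = 70.0 kcal/mol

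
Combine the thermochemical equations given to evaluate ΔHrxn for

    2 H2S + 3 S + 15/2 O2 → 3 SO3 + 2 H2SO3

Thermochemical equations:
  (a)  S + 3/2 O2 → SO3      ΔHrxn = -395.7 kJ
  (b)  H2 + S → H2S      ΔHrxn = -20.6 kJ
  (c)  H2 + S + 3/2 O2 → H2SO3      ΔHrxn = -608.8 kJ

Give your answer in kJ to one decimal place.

ΔHrxn = -2363.5 kJ

(a) × 3: (3)·(-395.7) = -1187.1 kJ
(b) reversed and × 2: (-2)·(-20.6) = +41.2 kJ
(c) × 2: (2)·(-608.8) = -1217.6 kJ
ΔHrxn = (3)·(-395.7) + (-2)·(-20.6) + (2)·(-608.8) = -2363.5 kJ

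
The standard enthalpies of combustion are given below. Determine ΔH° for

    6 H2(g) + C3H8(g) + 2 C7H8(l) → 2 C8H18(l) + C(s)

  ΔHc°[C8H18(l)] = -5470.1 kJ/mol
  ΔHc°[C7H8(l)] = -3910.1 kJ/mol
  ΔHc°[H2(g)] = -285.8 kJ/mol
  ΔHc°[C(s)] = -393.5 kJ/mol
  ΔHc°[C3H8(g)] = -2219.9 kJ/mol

ΔH° = -421.2 kJ/mol

With combustion enthalpies, reactants minus products:
= [6·(-285.8) + 1·(-2219.9) + 2·(-3910.1)] − [2·(-5470.1) + 1·(-393.5)]
= -421.2 kJ/mol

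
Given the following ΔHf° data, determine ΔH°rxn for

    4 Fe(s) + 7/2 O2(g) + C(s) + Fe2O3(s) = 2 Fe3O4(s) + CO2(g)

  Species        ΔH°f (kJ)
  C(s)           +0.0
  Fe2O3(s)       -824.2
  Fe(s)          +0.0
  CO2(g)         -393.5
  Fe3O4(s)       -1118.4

ΔH°rxn = -1806.1 kJ

ΔH°rxn = Σ nΔHf°(products) − Σ nΔHf°(reactants).
Products: 2·(-1118.4) + 1·(-393.5) = -2630.3
Reactants: 4·(+0.0) + 7/2·(+0.0) + 1·(+0.0) + 1·(-824.2) = -824.2
ΔH°rxn = (-2630.3) − (-824.2) = -1806.1 kJ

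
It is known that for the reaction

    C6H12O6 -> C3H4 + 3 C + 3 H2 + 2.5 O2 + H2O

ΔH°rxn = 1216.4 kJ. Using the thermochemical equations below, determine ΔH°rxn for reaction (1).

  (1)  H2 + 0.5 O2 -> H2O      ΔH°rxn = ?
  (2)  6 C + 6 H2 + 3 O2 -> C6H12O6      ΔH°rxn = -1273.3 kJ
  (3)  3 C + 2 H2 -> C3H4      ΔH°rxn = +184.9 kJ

(1) as written: contributes x
(2) reversed: +1273.3 kJ
(3) as written: +184.9 kJ
+1216.4 = (+1273.3) + (+184.9) + x
x = (+1216.4 − (+1458.2)) / (1) = -241.8 kJ

ΔH°rxn = -241.8 kJ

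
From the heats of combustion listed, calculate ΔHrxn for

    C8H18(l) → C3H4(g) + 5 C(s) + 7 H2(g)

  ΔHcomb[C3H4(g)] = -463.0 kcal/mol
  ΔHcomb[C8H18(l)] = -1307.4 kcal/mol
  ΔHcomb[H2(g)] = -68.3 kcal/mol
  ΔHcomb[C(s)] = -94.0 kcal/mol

ΔHrxn = 103.7 kcal/mol

Using ΔH = Σ nΔHc°(reactants) − Σ nΔHc°(products):
= [1·(-1307.4)] − [1·(-463.0) + 5·(-94.0) + 7·(-68.3)]
= 103.7 kcal/mol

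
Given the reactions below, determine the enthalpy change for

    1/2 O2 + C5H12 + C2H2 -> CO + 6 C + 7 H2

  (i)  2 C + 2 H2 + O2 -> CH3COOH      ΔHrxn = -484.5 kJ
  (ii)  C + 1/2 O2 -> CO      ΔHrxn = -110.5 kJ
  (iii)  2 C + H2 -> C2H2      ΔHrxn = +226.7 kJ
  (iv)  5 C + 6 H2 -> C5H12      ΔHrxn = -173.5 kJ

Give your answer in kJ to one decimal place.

ΔHrxn = -163.7 kJ

(i): not needed (CH3COOH appears nowhere else).
(ii) as written (CO already on the product side): -110.5 kJ
(iii) reversed (C2H2 must end up as a reactant): -226.7 kJ
(iv) reversed (C5H12 must end up as a reactant): +173.5 kJ
Since enthalpy is a state function, ΔHrxn = (1)·(-110.5) + (-1)·(+226.7) + (-1)·(-173.5) = -163.7 kJ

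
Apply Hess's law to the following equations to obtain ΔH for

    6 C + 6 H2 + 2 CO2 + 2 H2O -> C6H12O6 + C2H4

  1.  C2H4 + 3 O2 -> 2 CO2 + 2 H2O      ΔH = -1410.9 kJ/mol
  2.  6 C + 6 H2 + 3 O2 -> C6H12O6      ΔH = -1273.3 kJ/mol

eq. 1 reversed (reverse to put C2H4 on the product side): +1410.9 kJ/mol
eq. 2 as written (C6H12O6 already on the product side): -1273.3 kJ/mol
Summing the manipulated equations, ΔH = (+1410.9) + (-1273.3) = 137.6 kJ/mol

ΔH = 137.6 kJ/mol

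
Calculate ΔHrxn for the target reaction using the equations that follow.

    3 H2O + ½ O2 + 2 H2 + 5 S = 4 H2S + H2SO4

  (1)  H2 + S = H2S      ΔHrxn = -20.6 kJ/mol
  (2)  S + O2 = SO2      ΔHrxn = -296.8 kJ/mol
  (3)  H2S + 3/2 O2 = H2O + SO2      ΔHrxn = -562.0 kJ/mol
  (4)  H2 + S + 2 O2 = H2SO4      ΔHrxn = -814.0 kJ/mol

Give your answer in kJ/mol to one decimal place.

(1) as written: -20.6 kJ/mol
(2) × 3: (3)·(-296.8) = -890.4 kJ/mol
(3) reversed and × 3: (-3)·(-562.0) = +1686.0 kJ/mol
(4) as written: -814.0 kJ/mol
Summing the manipulated equations, ΔHrxn = (-20.6) + (-890.4) + (+1686.0) + (-814.0) = -39.0 kJ/mol

ΔHrxn = -39.0 kJ/mol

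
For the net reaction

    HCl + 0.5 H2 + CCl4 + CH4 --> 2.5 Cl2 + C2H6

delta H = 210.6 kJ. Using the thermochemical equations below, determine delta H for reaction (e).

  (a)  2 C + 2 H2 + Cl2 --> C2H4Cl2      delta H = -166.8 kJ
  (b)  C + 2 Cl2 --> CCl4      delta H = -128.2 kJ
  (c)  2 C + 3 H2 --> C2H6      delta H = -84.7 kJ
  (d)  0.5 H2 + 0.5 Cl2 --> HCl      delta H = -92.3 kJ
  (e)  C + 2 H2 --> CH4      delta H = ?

(a): not needed.
(b) reversed: +128.2 kJ
(c) as written: -84.7 kJ
(d) reversed: +92.3 kJ
(e) reversed: contributes −x
+210.6 = (+128.2) + (-84.7) + (+92.3) − x
x = (+210.6 − (+135.8)) / (-1) = -74.8 kJ

delta H = -74.8 kJ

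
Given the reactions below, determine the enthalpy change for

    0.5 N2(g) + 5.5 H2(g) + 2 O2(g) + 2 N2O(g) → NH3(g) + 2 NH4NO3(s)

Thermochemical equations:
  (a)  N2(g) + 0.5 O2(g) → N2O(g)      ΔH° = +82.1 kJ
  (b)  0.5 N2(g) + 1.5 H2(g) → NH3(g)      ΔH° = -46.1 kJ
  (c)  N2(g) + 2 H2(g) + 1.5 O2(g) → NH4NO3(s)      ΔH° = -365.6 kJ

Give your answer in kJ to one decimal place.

(a) reversed and × 2: (-2)·(+82.1) = -164.2 kJ
(b) as written: -46.1 kJ
(c) × 2: (2)·(-365.6) = -731.2 kJ
ΔH° = (-2)·(+82.1) + (1)·(-46.1) + (2)·(-365.6) = -941.5 kJ

ΔH° = -941.5 kJ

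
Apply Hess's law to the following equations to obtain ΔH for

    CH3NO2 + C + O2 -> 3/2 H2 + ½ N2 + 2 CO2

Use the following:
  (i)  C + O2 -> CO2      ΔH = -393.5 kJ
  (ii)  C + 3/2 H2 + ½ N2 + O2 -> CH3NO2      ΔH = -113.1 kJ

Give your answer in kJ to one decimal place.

(i) × 2: (2)·(-393.5) = -787.0 kJ
(ii) reversed: +113.1 kJ
Summing the manipulated equations, ΔH = (-787.0) + (+113.1) = -673.9 kJ

ΔH = -673.9 kJ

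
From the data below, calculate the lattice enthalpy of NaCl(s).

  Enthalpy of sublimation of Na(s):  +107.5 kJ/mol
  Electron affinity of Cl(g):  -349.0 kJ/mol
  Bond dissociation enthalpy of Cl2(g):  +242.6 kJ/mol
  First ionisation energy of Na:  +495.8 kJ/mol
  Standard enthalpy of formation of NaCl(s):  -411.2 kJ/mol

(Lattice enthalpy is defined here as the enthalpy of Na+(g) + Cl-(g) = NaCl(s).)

ΔHf° = 1·ΔHsub + 1·(ΣIE) + 1/2·D(Cl2) + 1·EA + U
-411.2 = 1·(+107.5) + 1·(+495.8) + 1/2·(+242.6) + 1·(-349.0) + U
U = -411.2 − (+375.6) = -786.8 kJ/mol

U = -786.8 kJ/mol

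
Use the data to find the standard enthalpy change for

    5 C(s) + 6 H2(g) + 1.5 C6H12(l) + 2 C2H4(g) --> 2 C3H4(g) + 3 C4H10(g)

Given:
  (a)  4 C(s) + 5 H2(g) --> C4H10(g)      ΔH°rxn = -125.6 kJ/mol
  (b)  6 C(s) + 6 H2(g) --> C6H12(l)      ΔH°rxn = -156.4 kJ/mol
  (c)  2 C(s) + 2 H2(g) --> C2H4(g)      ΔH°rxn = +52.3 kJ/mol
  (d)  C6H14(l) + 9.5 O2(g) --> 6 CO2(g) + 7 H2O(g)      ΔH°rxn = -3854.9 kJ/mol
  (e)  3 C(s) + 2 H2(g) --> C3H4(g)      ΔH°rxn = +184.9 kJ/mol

ΔH°rxn = 123.0 kJ/mol

(a) × 3 (scale by 3 for the 3 C4H10(g)): (3)·(-125.6) = -376.8 kJ/mol
(b) reversed and × 3/2 (C6H12(l) must end up as a reactant; scale by 3/2 for the 3/2 C6H12(l)): (-3/2)·(-156.4) = +234.6 kJ/mol
(c) reversed and × 2 (C2H4(g) must end up as a reactant; ×2 to match 2 C2H4(g) in the target): (-2)·(+52.3) = -104.6 kJ/mol
(d): not needed (CO2(g) appears nowhere else).
(e) × 2 (×2 to match 2 C3H4(g) in the target): (2)·(+184.9) = +369.8 kJ/mol
ΔH°rxn = (-376.8) + (+234.6) + (-104.6) + (+369.8) = 123.0 kJ/mol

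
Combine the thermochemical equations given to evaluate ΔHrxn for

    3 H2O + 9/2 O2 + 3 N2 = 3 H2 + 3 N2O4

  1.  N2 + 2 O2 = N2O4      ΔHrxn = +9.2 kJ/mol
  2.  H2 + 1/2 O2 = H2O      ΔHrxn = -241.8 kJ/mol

eq. 1 × 3 (×3 to match 3 N2O4 in the target): (3)·(+9.2) = +27.6 kJ/mol
eq. 2 reversed and × 3 (reverse to put H2O on the reactant side; ×3 to match 3 H2O in the target): (-3)·(-241.8) = +725.4 kJ/mol
By Hess's law, ΔHrxn = (+27.6) + (+725.4) = 753.0 kJ/mol

ΔHrxn = 753.0 kJ/mol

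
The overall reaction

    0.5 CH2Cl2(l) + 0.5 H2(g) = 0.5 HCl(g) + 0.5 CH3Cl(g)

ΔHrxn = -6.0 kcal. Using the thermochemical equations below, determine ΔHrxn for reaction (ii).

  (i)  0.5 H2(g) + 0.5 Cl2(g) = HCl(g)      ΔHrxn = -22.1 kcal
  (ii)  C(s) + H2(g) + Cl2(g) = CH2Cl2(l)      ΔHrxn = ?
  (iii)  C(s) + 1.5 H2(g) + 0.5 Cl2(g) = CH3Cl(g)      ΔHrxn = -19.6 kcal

ΔHrxn = -29.7 kcal

(i) × 1/2: (1/2)·(-22.1) = -11.05 kcal
(ii) reversed and × 1/2: contributes −1/2·x
(iii) × 1/2: (1/2)·(-19.6) = -9.8 kcal
-6.0 = (-11.05) + (-9.8) − 1/2·x
x = (-6.0 − (-20.85)) / (-1/2) = -29.7 kcal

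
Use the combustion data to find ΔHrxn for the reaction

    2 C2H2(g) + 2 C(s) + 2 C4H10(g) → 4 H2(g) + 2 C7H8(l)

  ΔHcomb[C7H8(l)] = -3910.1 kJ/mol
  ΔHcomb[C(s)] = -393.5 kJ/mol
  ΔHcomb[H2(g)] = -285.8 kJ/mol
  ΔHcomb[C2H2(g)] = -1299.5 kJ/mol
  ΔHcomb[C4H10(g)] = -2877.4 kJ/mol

ΔHrxn = -177.4 kJ/mol

Using ΔH = Σ nΔHc°(reactants) − Σ nΔHc°(products):
= [2·(-1299.5) + 2·(-393.5) + 2·(-2877.4)] − [4·(-285.8) + 2·(-3910.1)]
= -177.4 kJ/mol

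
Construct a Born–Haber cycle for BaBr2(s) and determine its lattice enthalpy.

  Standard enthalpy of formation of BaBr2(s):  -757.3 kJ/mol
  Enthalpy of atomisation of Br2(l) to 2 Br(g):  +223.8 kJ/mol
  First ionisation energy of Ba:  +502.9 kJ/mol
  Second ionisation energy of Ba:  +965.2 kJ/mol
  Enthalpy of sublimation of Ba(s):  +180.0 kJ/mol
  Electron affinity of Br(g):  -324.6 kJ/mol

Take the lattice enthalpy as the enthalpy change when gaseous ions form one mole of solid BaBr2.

U = -1980.0 kJ/mol

ΔHf° = 1·ΔHsub + 1·(ΣIE) + 1·D(Br2) + 2·EA + U
-757.3 = 1·(+180.0) + 1·(+1468.1) + 1·(+223.8) + 2·(-324.6) + U
U = -757.3 − (+1222.7) = -1980.0 kJ/mol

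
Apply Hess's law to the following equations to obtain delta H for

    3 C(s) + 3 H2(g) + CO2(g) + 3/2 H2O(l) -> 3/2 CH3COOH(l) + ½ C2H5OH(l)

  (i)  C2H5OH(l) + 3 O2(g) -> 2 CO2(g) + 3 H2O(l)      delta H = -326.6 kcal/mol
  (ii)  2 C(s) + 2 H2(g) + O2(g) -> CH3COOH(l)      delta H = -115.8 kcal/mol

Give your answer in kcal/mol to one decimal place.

delta H = -10.4 kcal/mol

(i) reversed and × 1/2 (C2H5OH(l) must end up as a product; ×1/2 to match 1/2 C2H5OH(l) in the target): (-1/2)·(-326.6) = +163.3 kcal/mol
(ii) × 3/2 (scale by 3/2 for the 3/2 CH3COOH(l)): (3/2)·(-115.8) = -173.7 kcal/mol
Combining the equations, delta H = (-1/2)·(-326.6) + (3/2)·(-115.8) = -10.4 kcal/mol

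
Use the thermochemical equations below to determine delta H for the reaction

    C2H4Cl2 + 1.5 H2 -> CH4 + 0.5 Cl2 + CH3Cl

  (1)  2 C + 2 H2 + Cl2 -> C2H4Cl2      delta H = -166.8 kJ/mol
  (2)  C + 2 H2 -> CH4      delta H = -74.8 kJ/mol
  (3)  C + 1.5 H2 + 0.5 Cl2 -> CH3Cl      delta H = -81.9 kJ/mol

delta H = 10.1 kJ/mol

(1) reversed (C2H4Cl2 must end up as a reactant): +166.8 kJ/mol
(2) as written (CH4 already on the product side): -74.8 kJ/mol
(3) as written (CH3Cl already on the product side): -81.9 kJ/mol
delta H = (+166.8) + (-74.8) + (-81.9) = 10.1 kJ/mol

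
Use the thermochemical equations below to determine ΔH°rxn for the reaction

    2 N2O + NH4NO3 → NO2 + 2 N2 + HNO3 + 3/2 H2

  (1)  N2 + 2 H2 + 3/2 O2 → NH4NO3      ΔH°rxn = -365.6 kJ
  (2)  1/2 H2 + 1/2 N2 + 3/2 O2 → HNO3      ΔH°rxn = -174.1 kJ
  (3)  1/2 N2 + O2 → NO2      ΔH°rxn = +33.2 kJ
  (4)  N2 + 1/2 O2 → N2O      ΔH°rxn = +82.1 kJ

(1) reversed (NH4NO3 must end up as a reactant): +365.6 kJ
(2) as written (HNO3 already on the product side): -174.1 kJ
(3) as written (NO2 already on the product side): +33.2 kJ
(4) reversed and × 2 (reverse to put N2O on the reactant side; ×2 to match 2 N2O in the target): (-2)·(+82.1) = -164.2 kJ
Combining the equations, ΔH°rxn = (+365.6) + (-174.1) + (+33.2) + (-164.2) = 60.5 kJ

ΔH°rxn = 60.5 kJ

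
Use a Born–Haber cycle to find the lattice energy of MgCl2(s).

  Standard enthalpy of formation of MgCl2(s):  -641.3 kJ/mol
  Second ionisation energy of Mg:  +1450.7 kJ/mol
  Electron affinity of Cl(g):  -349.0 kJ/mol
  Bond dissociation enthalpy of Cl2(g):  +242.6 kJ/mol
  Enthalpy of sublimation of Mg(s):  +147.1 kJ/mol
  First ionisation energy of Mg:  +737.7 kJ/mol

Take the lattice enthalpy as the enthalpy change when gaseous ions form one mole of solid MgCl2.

ΔHf° = 1·ΔHsub + 1·(ΣIE) + 1·D(Cl2) + 2·EA + U
-641.3 = 1·(+147.1) + 1·(+2188.4) + 1·(+242.6) + 2·(-349.0) + U
U = -641.3 − (+1880.1) = -2521.4 kJ/mol

U = -2521.4 kJ/mol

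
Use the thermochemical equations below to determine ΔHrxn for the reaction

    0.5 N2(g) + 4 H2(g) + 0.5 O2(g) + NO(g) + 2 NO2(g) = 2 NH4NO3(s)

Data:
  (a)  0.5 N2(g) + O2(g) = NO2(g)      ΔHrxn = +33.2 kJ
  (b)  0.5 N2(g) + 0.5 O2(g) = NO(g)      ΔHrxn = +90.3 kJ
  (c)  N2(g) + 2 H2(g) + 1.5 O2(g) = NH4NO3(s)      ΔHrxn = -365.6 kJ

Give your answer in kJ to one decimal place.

(a) reversed and × 2 (reverse to put NO2(g) on the reactant side; scale by 2 for the 2 NO2(g)): (-2)·(+33.2) = -66.4 kJ
(b) reversed (NO(g) must end up as a reactant): -90.3 kJ
(c) × 2 (scale by 2 for the 2 NH4NO3(s)): (2)·(-365.6) = -731.2 kJ
ΔHrxn = (-2)·(+33.2) + (-1)·(+90.3) + (2)·(-365.6) = -887.9 kJ

ΔHrxn = -887.9 kJ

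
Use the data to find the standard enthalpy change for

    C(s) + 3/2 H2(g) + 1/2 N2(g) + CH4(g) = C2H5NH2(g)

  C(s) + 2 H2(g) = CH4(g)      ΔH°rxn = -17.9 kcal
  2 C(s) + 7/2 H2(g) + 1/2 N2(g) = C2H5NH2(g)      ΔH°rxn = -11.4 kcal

ΔH°rxn = 6.5 kcal

equation 1 reversed (reverse to put CH4(g) on the reactant side): +17.9 kcal
equation 2 as written (C2H5NH2(g) already on the product side): -11.4 kcal
By Hess's law, ΔH°rxn = (+17.9) + (-11.4) = 6.5 kcal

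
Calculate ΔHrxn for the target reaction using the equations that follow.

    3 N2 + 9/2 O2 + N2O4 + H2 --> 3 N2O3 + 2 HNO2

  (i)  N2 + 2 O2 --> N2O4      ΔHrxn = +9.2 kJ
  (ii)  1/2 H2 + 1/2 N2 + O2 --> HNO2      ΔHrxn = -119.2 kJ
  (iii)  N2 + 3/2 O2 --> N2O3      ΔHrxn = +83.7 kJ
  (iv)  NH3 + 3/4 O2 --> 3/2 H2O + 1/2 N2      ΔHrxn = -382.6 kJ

(i) reversed (reverse to put N2O4 on the reactant side): -9.2 kJ
(ii) × 2 (×2 to match 2 HNO2 in the target): (2)·(-119.2) = -238.4 kJ
(iii) × 3 (scale by 3 for the 3 N2O3): (3)·(+83.7) = +251.1 kJ
(iv): not needed (H2O appears nowhere else).
ΔHrxn = (-9.2) + (-238.4) + (+251.1) = 3.5 kJ

ΔHrxn = 3.5 kJ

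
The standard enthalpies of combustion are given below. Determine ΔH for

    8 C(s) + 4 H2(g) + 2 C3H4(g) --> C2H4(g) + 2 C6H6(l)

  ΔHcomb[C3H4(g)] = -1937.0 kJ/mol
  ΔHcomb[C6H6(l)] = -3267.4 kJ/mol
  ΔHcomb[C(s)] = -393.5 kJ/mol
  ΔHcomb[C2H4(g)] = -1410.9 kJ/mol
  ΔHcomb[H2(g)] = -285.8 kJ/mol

ΔH = -219.5 kJ/mol

Using ΔH = Σ nΔHc°(reactants) − Σ nΔHc°(products):
= [8·(-393.5) + 4·(-285.8) + 2·(-1937.0)] − [1·(-1410.9) + 2·(-3267.4)]
= -219.5 kJ/mol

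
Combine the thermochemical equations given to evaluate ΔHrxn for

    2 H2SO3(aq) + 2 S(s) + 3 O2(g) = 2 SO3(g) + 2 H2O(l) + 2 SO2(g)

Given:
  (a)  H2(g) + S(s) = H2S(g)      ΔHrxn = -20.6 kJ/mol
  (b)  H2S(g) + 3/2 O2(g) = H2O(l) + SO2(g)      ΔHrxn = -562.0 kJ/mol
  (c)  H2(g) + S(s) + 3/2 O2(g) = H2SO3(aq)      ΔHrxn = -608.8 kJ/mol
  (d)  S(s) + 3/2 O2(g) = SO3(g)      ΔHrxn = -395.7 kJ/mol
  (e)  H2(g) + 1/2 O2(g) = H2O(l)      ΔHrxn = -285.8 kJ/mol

ΔHrxn = -739.0 kJ/mol

(a) × 2: (2)·(-20.6) = -41.2 kJ/mol
(b) × 2: (2)·(-562.0) = -1124.0 kJ/mol
(c) reversed and × 2: (-2)·(-608.8) = +1217.6 kJ/mol
(d) × 2: (2)·(-395.7) = -791.4 kJ/mol
(e): not needed.
Since enthalpy is a state function, ΔHrxn = (-41.2) + (-1124.0) + (+1217.6) + (-791.4) = -739.0 kJ/mol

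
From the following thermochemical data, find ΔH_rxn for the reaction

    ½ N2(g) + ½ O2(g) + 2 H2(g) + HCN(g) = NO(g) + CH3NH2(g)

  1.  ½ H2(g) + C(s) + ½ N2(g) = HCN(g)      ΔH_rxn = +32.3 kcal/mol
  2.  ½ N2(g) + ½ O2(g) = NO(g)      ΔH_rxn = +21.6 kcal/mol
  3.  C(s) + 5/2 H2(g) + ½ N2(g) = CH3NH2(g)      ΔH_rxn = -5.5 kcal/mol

ΔH_rxn = -16.2 kcal/mol

eq. 1 reversed: -32.3 kcal/mol
eq. 2 as written: +21.6 kcal/mol
eq. 3 as written: -5.5 kcal/mol
Since enthalpy is a state function, ΔH_rxn = (-32.3) + (+21.6) + (-5.5) = -16.2 kcal/mol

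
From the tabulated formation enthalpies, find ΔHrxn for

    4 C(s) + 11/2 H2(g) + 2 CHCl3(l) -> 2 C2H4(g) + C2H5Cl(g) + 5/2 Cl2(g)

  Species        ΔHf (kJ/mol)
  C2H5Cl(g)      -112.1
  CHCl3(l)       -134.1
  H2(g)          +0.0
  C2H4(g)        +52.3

ΔH°rxn = Σ nΔHf°(products) − Σ nΔHf°(reactants).
Products: 2·(+52.3) + 1·(-112.1) + 5/2·(+0.0) = -7.5
Reactants: 4·(+0.0) + 11/2·(+0.0) + 2·(-134.1) = -268.2
ΔHrxn = (-7.5) − (-268.2) = 260.7 kJ/mol

ΔHrxn = 260.7 kJ/mol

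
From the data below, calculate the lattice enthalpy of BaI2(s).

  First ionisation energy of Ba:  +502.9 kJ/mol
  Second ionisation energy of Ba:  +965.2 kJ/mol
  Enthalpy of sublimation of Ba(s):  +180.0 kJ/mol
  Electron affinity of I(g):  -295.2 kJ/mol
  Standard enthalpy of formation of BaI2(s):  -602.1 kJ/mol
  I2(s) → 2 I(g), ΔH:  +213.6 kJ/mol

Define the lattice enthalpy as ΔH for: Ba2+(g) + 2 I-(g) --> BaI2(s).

U = -1873.4 kJ/mol

ΔHf° = 1·ΔHsub + 1·(ΣIE) + 1·D(I2) + 2·EA + U
-602.1 = 1·(+180.0) + 1·(+1468.1) + 1·(+213.6) + 2·(-295.2) + U
U = -602.1 − (+1271.3) = -1873.4 kJ/mol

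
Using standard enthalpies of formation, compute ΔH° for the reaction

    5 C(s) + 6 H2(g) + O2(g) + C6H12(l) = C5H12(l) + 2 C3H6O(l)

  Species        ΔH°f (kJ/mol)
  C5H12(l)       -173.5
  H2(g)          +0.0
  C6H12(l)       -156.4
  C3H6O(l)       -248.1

ΔH° = -513.3 kJ/mol

Products: 1·(-173.5) + 2·(-248.1) = -669.7
Reactants: 5·(+0.0) + 6·(+0.0) + 1·(+0.0) + 1·(-156.4) = -156.4
ΔH° = (-669.7) − (-156.4) = -513.3 kJ/mol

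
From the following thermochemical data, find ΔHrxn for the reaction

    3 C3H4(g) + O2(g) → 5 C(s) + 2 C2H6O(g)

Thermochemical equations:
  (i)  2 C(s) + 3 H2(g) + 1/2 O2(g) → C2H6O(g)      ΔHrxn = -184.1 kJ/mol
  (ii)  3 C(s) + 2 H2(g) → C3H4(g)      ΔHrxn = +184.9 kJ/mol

(i) × 2: (2)·(-184.1) = -368.2 kJ/mol
(ii) reversed and × 3: (-3)·(+184.9) = -554.7 kJ/mol
ΔHrxn = (2)·(-184.1) + (-3)·(+184.9) = -922.9 kJ/mol

ΔHrxn = -922.9 kJ/mol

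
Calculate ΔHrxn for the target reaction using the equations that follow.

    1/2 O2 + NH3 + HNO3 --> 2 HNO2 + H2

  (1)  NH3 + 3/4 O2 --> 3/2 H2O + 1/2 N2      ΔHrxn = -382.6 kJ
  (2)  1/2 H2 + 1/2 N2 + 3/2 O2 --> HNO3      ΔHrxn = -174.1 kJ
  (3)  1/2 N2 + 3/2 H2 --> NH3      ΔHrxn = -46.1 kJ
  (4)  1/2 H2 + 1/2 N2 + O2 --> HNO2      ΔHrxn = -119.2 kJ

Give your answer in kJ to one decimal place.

ΔHrxn = -18.2 kJ

(1): not needed.
(2) reversed: +174.1 kJ
(3) reversed: +46.1 kJ
(4) × 2: (2)·(-119.2) = -238.4 kJ
Since enthalpy is a state function, ΔHrxn = (+174.1) + (+46.1) + (-238.4) = -18.2 kJ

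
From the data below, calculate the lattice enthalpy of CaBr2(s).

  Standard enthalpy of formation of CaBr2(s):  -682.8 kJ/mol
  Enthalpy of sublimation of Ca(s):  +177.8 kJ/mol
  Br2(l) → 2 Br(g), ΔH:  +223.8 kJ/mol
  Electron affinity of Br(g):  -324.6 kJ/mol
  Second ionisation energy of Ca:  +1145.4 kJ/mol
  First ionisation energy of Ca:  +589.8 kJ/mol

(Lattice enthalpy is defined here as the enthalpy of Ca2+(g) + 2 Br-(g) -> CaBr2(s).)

ΔHf° = 1·ΔHsub + 1·(ΣIE) + 1·D(Br2) + 2·EA + U
-682.8 = 1·(+177.8) + 1·(+1735.2) + 1·(+223.8) + 2·(-324.6) + U
U = -682.8 − (+1487.6) = -2170.4 kJ/mol

U = -2170.4 kJ/mol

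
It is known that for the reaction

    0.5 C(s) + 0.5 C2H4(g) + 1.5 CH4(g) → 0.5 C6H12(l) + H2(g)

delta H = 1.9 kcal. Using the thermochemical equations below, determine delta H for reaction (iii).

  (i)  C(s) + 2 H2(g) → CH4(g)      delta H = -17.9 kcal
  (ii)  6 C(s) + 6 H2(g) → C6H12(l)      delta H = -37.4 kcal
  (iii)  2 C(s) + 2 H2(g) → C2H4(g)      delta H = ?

delta H = 12.5 kcal

(i) reversed and × 3/2 (CH4(g) must end up as a reactant; scale by 3/2 for the 3/2 CH4(g)): (-3/2)·(-17.9) = +26.85 kcal
(ii) × 1/2 (×1/2 to match 1/2 C6H12(l) in the target): (1/2)·(-37.4) = -18.7 kcal
(iii) reversed and × 1/2 (C2H4(g) must end up as a reactant; scale by 1/2 for the 1/2 C2H4(g)): contributes −1/2·x
+1.9 = (+26.85) + (-18.7) − 1/2·x
x = (+1.9 − (+8.15)) / (-1/2) = 12.5 kcal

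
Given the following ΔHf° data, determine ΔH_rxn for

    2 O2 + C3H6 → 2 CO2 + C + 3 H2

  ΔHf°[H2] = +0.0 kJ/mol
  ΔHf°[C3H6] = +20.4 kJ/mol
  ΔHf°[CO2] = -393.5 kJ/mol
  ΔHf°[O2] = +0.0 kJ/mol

Products: 2·(-393.5) + 1·(+0.0) + 3·(+0.0) = -787.0
Reactants: 2·(+0.0) + 1·(+20.4) = +20.4
ΔH_rxn = (-787.0) − (+20.4) = -807.4 kJ/mol

ΔH_rxn = -807.4 kJ/mol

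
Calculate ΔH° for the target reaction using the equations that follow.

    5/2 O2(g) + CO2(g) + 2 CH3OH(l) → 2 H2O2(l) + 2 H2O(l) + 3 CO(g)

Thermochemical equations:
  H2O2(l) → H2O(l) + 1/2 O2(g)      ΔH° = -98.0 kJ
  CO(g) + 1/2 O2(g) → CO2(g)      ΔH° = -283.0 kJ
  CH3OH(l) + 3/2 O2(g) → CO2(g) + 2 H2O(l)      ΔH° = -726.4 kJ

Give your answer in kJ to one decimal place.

equation 1 reversed and × 2 (H2O2(l) must end up as a product; scale by 2 for the 2 H2O2(l)): (-2)·(-98.0) = +196.0 kJ
equation 2 reversed and × 3 (CO(g) must end up as a product; ×3 to match 3 CO(g) in the target): (-3)·(-283.0) = +849.0 kJ
equation 3 × 2 (scale by 2 for the 2 CH3OH(l)): (2)·(-726.4) = -1452.8 kJ
ΔH° = (+196.0) + (+849.0) + (-1452.8) = -407.8 kJ

ΔH° = -407.8 kJ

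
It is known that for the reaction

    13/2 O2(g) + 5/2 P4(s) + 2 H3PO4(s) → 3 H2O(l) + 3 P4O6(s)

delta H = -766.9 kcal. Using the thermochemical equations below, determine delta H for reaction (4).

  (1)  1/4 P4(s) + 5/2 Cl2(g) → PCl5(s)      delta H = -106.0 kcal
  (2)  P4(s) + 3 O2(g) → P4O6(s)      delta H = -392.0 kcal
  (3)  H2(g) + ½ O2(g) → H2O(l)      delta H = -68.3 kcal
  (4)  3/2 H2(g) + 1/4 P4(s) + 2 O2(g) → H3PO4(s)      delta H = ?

(1): not needed.
(2) × 3: (3)·(-392.0) = -1176.0 kcal
(3) × 3: (3)·(-68.3) = -204.9 kcal
(4) reversed and × 2: contributes −2·x
-766.9 = (-1176.0) + (-204.9) − 2·x
x = (-766.9 − (-1380.9)) / (-2) = -307.0 kcal

delta H = -307.0 kcal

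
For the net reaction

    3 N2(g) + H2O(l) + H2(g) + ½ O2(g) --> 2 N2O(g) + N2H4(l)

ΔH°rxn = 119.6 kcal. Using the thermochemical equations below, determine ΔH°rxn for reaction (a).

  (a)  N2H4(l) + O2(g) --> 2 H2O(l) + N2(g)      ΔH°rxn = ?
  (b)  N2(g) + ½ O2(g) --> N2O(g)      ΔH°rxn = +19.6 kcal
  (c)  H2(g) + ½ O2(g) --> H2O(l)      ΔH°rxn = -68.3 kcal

ΔH°rxn = -148.7 kcal

(a) reversed: contributes −x
(b) × 2: (2)·(+19.6) = +39.2 kcal
(c) as written: -68.3 kcal
+119.6 = (+39.2) + (-68.3) − x
x = (+119.6 − (-29.1)) / (-1) = -148.7 kcal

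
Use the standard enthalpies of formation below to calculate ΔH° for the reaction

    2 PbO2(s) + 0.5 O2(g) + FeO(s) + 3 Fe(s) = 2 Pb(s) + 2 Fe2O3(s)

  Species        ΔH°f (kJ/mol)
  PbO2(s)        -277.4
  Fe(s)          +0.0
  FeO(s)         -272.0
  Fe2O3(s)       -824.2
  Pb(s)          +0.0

ΔH° = -821.6 kJ/mol

ΔH°rxn = Σ nΔHf°(products) − Σ nΔHf°(reactants).
Products: 2·(+0.0) + 2·(-824.2) = -1648.4
Reactants: 2·(-277.4) + 1/2·(+0.0) + 1·(-272.0) + 3·(+0.0) = -826.8
ΔH° = (-1648.4) − (-826.8) = -821.6 kJ/mol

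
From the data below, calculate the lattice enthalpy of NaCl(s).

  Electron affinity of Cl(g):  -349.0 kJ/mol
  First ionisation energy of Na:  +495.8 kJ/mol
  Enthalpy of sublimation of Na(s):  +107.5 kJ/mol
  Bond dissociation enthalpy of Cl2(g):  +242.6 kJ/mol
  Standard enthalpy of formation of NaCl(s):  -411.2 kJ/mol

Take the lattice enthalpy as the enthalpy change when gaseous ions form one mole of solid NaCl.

U = -786.8 kJ/mol

ΔHf° = 1·ΔHsub + 1·(ΣIE) + 1/2·D(Cl2) + 1·EA + U
-411.2 = 1·(+107.5) + 1·(+495.8) + 1/2·(+242.6) + 1·(-349.0) + U
U = -411.2 − (+375.6) = -786.8 kJ/mol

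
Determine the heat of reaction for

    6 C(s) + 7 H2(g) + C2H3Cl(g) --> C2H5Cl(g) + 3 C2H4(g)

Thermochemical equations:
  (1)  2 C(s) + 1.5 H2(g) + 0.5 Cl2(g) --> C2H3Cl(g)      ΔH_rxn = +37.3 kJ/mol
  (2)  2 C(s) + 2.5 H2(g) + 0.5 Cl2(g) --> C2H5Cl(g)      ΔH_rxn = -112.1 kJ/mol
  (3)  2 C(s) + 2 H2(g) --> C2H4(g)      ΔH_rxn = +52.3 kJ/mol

(1) reversed (C2H3Cl(g) must end up as a reactant): -37.3 kJ/mol
(2) as written (C2H5Cl(g) already on the product side): -112.1 kJ/mol
(3) × 3 (×3 to match 3 C2H4(g) in the target): (3)·(+52.3) = +156.9 kJ/mol
ΔH_rxn = (-1)·(+37.3) + (1)·(-112.1) + (3)·(+52.3) = 7.5 kJ/mol

ΔH_rxn = 7.5 kJ/mol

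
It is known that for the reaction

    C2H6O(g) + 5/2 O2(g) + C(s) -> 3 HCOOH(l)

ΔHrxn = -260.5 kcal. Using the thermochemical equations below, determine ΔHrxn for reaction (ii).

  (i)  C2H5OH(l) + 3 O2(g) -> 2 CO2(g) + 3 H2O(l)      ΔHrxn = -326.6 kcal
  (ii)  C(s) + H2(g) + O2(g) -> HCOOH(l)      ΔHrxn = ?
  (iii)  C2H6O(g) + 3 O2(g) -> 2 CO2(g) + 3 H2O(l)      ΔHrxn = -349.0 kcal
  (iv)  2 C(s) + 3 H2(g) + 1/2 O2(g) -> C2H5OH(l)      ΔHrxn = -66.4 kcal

(i) reversed: +326.6 kcal
(ii) × 3 (×3 to match 3 HCOOH(l) in the target): contributes 3·x
(iii) as written (C2H6O(g) already on the reactant side): -349.0 kcal
(iv) reversed: +66.4 kcal
-260.5 = (+326.6) + (-349.0) + (+66.4) + 3·x
x = (-260.5 − (+44.0)) / (3) = -101.5 kcal

ΔHrxn = -101.5 kcal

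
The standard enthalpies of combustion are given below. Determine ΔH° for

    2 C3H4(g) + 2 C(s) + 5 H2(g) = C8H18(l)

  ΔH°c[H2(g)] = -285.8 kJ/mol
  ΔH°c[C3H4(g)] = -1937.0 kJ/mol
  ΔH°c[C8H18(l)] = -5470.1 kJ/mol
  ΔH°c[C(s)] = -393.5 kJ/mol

ΔH° = -619.9 kJ/mol

With combustion enthalpies, reactants minus products:
= [2·(-1937.0) + 2·(-393.5) + 5·(-285.8)] − [1·(-5470.1)]
= -619.9 kJ/mol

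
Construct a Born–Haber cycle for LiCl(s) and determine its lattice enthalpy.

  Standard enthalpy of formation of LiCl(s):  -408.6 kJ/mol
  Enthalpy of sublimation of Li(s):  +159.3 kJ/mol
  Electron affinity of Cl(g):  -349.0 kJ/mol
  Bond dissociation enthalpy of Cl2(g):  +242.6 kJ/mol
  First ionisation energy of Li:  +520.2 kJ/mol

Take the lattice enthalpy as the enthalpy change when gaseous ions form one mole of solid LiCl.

U = -860.4 kJ/mol

ΔHf° = 1·ΔHsub + 1·(ΣIE) + 1/2·D(Cl2) + 1·EA + U
-408.6 = 1·(+159.3) + 1·(+520.2) + 1/2·(+242.6) + 1·(-349.0) + U
U = -408.6 − (+451.8) = -860.4 kJ/mol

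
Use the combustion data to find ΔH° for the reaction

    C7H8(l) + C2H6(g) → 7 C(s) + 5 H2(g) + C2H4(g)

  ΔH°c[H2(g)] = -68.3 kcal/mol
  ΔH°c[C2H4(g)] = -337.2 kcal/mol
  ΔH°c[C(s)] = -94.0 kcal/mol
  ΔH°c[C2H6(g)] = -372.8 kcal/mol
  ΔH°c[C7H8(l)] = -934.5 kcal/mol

Using ΔH = Σ nΔHc°(reactants) − Σ nΔHc°(products):
= [1·(-934.5) + 1·(-372.8)] − [7·(-94.0) + 5·(-68.3) + 1·(-337.2)]
= 29.4 kcal/mol

ΔH° = 29.4 kcal/mol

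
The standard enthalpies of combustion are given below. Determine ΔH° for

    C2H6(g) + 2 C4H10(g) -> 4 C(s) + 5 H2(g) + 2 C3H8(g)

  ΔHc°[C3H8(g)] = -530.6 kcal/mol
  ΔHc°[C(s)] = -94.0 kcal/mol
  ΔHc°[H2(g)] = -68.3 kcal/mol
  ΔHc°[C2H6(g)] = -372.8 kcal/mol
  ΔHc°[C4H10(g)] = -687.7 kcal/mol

ΔH° = 30.5 kcal/mol

Using ΔH = Σ nΔHc°(reactants) − Σ nΔHc°(products):
= [1·(-372.8) + 2·(-687.7)] − [4·(-94.0) + 5·(-68.3) + 2·(-530.6)]
= 30.5 kcal/mol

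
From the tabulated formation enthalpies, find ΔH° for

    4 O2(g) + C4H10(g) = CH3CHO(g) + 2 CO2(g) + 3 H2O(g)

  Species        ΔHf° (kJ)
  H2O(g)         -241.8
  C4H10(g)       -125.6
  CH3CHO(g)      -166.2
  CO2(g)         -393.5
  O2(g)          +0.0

Products: 1·(-166.2) + 2·(-393.5) + 3·(-241.8) = -1678.6
Reactants: 4·(+0.0) + 1·(-125.6) = -125.6
ΔH° = (-1678.6) − (-125.6) = -1553.0 kJ

ΔH° = -1553.0 kJ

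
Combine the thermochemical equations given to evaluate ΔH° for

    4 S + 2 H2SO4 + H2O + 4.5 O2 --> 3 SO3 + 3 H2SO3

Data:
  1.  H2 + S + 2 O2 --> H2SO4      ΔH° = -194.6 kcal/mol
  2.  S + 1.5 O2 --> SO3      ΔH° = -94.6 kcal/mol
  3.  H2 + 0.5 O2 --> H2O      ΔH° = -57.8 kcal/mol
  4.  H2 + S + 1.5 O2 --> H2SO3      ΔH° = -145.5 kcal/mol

eq. 1 reversed and × 2: (-2)·(-194.6) = +389.2 kcal/mol
eq. 2 × 3: (3)·(-94.6) = -283.8 kcal/mol
eq. 3 reversed: +57.8 kcal/mol
eq. 4 × 3: (3)·(-145.5) = -436.5 kcal/mol
ΔH° = (+389.2) + (-283.8) + (+57.8) + (-436.5) = -273.3 kcal/mol

ΔH° = -273.3 kcal/mol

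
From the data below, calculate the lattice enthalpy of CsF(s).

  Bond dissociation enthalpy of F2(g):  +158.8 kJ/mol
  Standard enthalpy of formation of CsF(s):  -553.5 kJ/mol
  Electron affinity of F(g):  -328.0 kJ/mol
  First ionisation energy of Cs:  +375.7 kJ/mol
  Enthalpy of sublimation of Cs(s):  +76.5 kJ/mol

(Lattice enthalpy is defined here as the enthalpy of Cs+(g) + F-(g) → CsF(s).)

ΔHf° = 1·ΔHsub + 1·(ΣIE) + 1/2·D(F2) + 1·EA + U
-553.5 = 1·(+76.5) + 1·(+375.7) + 1/2·(+158.8) + 1·(-328.0) + U
U = -553.5 − (+203.6) = -757.1 kJ/mol

U = -757.1 kJ/mol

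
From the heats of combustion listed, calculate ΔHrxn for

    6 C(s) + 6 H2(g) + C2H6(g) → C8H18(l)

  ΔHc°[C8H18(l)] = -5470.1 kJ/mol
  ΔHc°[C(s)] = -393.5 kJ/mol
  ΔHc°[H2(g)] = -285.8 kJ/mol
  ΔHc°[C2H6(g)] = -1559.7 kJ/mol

ΔHrxn = -165.4 kJ/mol

With combustion enthalpies, reactants minus products:
= [6·(-393.5) + 6·(-285.8) + 1·(-1559.7)] − [1·(-5470.1)]
= -165.4 kJ/mol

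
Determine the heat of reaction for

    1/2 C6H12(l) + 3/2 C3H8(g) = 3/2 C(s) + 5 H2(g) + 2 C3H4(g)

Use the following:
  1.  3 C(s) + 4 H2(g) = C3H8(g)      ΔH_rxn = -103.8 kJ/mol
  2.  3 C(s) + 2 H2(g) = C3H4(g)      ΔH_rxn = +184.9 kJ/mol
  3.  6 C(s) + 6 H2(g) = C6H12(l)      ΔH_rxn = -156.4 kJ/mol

eq. 1 reversed and × 3/2 (reverse to put C3H8(g) on the reactant side; scale by 3/2 for the 3/2 C3H8(g)): (-3/2)·(-103.8) = +155.7 kJ/mol
eq. 2 × 2 (scale by 2 for the 2 C3H4(g)): (2)·(+184.9) = +369.8 kJ/mol
eq. 3 reversed and × 1/2 (reverse to put C6H12(l) on the reactant side; ×1/2 to match 1/2 C6H12(l) in the target): (-1/2)·(-156.4) = +78.2 kJ/mol
By Hess's law, ΔH_rxn = (-3/2)·(-103.8) + (2)·(+184.9) + (-1/2)·(-156.4) = 603.7 kJ/mol

ΔH_rxn = 603.7 kJ/mol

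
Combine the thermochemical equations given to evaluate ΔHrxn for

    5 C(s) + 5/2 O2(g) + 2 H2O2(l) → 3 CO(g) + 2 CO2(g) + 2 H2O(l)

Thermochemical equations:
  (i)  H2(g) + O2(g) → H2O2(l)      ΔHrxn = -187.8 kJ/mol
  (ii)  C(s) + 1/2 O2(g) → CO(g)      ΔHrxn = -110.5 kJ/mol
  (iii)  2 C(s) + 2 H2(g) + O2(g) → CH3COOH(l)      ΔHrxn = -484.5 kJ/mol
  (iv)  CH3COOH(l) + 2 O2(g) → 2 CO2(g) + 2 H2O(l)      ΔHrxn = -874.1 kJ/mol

ΔHrxn = -1314.5 kJ/mol

(i) reversed and × 2 (H2O2(l) must end up as a reactant; ×2 to match 2 H2O2(l) in the target): (-2)·(-187.8) = +375.6 kJ/mol
(ii) × 3 (scale by 3 for the 3 CO(g)): (3)·(-110.5) = -331.5 kJ/mol
(iii) as written: -484.5 kJ/mol
(iv) as written (CO2(g) already on the product side): -874.1 kJ/mol
By Hess's law, ΔHrxn = (-2)·(-187.8) + (3)·(-110.5) + (1)·(-484.5) + (1)·(-874.1) = -1314.5 kJ/mol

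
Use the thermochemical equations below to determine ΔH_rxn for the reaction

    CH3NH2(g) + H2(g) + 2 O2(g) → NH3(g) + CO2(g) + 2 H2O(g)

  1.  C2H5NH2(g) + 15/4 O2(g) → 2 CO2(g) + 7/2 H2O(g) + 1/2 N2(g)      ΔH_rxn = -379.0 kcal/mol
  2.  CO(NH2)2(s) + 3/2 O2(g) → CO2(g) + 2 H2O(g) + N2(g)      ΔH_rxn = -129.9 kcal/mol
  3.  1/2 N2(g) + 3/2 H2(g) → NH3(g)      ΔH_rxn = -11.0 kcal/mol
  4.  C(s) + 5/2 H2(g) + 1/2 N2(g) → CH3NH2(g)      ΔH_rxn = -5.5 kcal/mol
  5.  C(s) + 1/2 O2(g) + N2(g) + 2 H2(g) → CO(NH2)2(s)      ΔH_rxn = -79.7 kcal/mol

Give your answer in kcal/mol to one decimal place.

ΔH_rxn = -215.1 kcal/mol

eq. 1: not needed (C2H5NH2(g) appears nowhere else).
eq. 2 as written: -129.9 kcal/mol
eq. 3 as written (NH3(g) already on the product side): -11.0 kcal/mol
eq. 4 reversed (CH3NH2(g) must end up as a reactant): +5.5 kcal/mol
eq. 5 as written: -79.7 kcal/mol
ΔH_rxn = (1)·(-129.9) + (1)·(-11.0) + (-1)·(-5.5) + (1)·(-79.7) = -215.1 kcal/mol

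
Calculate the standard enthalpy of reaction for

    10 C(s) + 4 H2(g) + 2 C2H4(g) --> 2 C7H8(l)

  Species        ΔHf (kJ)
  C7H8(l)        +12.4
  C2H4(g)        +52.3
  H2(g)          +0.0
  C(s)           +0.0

Products: 2·(+12.4) = +24.8
Reactants: 10·(+0.0) + 4·(+0.0) + 2·(+52.3) = +104.6
ΔH° = (+24.8) − (+104.6) = -79.8 kJ

ΔH° = -79.8 kJ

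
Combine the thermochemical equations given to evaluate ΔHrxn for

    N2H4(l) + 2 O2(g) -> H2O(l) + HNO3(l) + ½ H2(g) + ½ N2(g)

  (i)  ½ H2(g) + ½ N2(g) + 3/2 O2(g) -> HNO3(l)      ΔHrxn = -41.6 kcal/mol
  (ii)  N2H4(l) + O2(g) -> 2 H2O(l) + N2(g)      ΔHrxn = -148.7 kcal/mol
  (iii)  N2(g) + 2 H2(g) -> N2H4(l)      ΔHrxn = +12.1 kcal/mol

(i) as written: -41.6 kcal/mol
(ii) × 1/2: (1/2)·(-148.7) = -74.35 kcal/mol
(iii) reversed and × 1/2: (-1/2)·(+12.1) = -6.05 kcal/mol
ΔHrxn = (1)·(-41.6) + (1/2)·(-148.7) + (-1/2)·(+12.1) = -122.0 kcal/mol

ΔHrxn = -122.0 kcal/mol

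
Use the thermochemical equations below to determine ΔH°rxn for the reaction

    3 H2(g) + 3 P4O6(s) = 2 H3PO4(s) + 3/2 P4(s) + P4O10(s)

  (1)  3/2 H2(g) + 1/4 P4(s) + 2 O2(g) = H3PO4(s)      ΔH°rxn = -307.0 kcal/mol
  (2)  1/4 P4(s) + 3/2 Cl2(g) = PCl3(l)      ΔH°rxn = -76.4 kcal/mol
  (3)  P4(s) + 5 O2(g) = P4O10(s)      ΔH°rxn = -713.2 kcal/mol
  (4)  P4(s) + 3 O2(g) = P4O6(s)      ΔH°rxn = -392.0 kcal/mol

(1) × 2 (×2 to match 2 H3PO4(s) in the target): (2)·(-307.0) = -614.0 kcal/mol
(2): not needed (Cl2(g) appears nowhere else).
(3) as written (P4O10(s) already on the product side): -713.2 kcal/mol
(4) reversed and × 3 (P4O6(s) must end up as a reactant; scale by 3 for the 3 P4O6(s)): (-3)·(-392.0) = +1176.0 kcal/mol
By Hess's law, ΔH°rxn = (2)·(-307.0) + (1)·(-713.2) + (-3)·(-392.0) = -151.2 kcal/mol

ΔH°rxn = -151.2 kcal/mol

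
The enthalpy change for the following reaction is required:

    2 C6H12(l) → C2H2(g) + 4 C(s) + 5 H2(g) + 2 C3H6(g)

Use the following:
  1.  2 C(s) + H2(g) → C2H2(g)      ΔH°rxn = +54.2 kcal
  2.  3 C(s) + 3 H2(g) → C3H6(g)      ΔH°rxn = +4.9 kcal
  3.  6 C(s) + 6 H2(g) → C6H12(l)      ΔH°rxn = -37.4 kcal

ΔH°rxn = 138.8 kcal

eq. 1 as written: +54.2 kcal
eq. 2 × 2: (2)·(+4.9) = +9.8 kcal
eq. 3 reversed and × 2: (-2)·(-37.4) = +74.8 kcal
ΔH°rxn = (+54.2) + (+9.8) + (+74.8) = 138.8 kcal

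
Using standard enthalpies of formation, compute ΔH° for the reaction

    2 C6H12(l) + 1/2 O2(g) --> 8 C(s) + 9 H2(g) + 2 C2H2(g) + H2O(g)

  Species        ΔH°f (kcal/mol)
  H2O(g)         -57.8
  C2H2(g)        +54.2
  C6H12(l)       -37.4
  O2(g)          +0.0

ΔH° = 125.4 kcal/mol

ΔH°rxn = Σ nΔHf°(products) − Σ nΔHf°(reactants).
Products: 8·(+0.0) + 9·(+0.0) + 2·(+54.2) + 1·(-57.8) = +50.6
Reactants: 2·(-37.4) + 1/2·(+0.0) = -74.8
ΔH° = (+50.6) − (-74.8) = 125.4 kcal/mol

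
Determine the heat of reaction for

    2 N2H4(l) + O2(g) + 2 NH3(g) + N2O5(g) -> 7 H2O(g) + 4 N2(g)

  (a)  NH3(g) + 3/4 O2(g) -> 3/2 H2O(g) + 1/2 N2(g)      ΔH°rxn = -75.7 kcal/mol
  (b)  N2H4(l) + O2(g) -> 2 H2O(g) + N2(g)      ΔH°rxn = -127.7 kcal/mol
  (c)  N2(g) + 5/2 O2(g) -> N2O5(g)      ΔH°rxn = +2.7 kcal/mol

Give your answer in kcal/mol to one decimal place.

ΔH°rxn = -409.5 kcal/mol

(a) × 2: (2)·(-75.7) = -151.4 kcal/mol
(b) × 2: (2)·(-127.7) = -255.4 kcal/mol
(c) reversed: -2.7 kcal/mol
Combining the equations, ΔH°rxn = (2)·(-75.7) + (2)·(-127.7) + (-1)·(+2.7) = -409.5 kcal/mol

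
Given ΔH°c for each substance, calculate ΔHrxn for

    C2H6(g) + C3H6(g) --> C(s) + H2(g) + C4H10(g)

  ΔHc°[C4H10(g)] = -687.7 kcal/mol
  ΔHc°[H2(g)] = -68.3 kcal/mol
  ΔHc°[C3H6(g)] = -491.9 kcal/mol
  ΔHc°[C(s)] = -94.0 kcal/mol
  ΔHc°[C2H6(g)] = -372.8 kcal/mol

With combustion enthalpies, reactants minus products:
= [1·(-372.8) + 1·(-491.9)] − [1·(-94.0) + 1·(-68.3) + 1·(-687.7)]
= -14.7 kcal/mol

ΔHrxn = -14.7 kcal/mol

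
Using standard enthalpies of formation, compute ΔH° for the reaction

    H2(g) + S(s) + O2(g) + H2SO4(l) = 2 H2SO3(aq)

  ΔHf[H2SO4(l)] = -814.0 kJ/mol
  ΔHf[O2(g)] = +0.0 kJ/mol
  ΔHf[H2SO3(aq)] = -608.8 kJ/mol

ΔH° = -403.6 kJ/mol

ΔH°rxn = Σ nΔHf°(products) − Σ nΔHf°(reactants).
Products: 2·(-608.8) = -1217.6
Reactants: 1·(+0.0) + 1·(+0.0) + 1·(+0.0) + 1·(-814.0) = -814.0
ΔH° = (-1217.6) − (-814.0) = -403.6 kJ/mol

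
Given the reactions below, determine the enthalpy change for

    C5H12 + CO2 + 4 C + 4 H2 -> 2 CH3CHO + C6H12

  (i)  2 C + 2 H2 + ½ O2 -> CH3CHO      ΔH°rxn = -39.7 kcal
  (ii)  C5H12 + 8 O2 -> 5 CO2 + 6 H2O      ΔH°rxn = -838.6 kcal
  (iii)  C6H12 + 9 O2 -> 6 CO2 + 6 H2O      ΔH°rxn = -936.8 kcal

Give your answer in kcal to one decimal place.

(i) × 2: (2)·(-39.7) = -79.4 kcal
(ii) as written: -838.6 kcal
(iii) reversed: +936.8 kcal
Since enthalpy is a state function, ΔH°rxn = (2)·(-39.7) + (1)·(-838.6) + (-1)·(-936.8) = 18.8 kcal

ΔH°rxn = 18.8 kcal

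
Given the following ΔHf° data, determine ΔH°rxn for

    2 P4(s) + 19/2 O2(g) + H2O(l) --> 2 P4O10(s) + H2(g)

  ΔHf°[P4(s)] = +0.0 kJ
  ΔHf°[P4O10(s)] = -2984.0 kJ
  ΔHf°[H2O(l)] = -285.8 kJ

ΔH°rxn = -5682.2 kJ

Products: 2·(-2984.0) + 1·(+0.0) = -5968.0
Reactants: 2·(+0.0) + 19/2·(+0.0) + 1·(-285.8) = -285.8
ΔH°rxn = (-5968.0) − (-285.8) = -5682.2 kJ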